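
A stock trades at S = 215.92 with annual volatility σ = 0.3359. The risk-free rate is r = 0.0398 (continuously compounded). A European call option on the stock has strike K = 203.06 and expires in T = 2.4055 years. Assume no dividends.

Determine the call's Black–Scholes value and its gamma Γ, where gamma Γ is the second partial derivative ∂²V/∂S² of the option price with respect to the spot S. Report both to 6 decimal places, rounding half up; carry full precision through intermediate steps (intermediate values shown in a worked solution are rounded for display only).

price = 58.658493
Γ = 0.003028

σ√T = 0.3359·√2.4055 = 0.520970
d₁ = (ln(S/K) + (r+σ²/2)T) / (σ√T) = (ln(215.92/203.06) + (0.0398+0.3359²/2)·2.4055) / 0.520970 = (0.061406 + 0.231444) / 0.520970 = 0.562125
d₂ = d₁ − σ√T = 0.562125 − 0.520970 = 0.041155
e^{−rT} = e^{−0.0398·2.4055} = 0.908701
N(d₁) = 0.712985,  N(d₂) = 0.516414
Call price V = S·N(d₁) − K·e^{−rT}·N(d₂) = 153.947626 − 95.289133 = 58.658493
φ(d₁) = (1/√(2π))·e^{−d₁²/2} = 0.340639
Γ = φ(d₁) / (S·σ·√T) = 0.003028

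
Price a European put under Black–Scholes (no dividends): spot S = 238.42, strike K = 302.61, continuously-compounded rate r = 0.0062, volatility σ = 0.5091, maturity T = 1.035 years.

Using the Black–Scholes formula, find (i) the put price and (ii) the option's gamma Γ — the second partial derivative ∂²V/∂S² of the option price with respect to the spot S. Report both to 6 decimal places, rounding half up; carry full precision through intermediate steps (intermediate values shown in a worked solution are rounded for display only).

price = 91.490965
Γ = 0.003174

σ√T = 0.5091·√1.035 = 0.517933
d₁ = (ln(S/K) + (r+σ²/2)T) / (σ√T) = (ln(238.42/302.61) + (0.0062+0.5091²/2)·1.035) / 0.517933 = (-0.238411 + 0.140544) / 0.517933 = -0.188957
d₂ = d₁ − σ√T = -0.188957 − 0.517933 = -0.706889
e^{−rT} = e^{−0.0062·1.035} = 0.993604
N(−d₁) = 0.574937,  N(−d₂) = 0.760182
Put price V = K·e^{−rT}·N(−d₂) − S·N(−d₁) = 228.567369 − 137.076404 = 91.490965
φ(d₁) = (1/√(2π))·e^{−d₁²/2} = 0.391883
Γ = φ(d₁) / (S·σ·√T) = 0.003174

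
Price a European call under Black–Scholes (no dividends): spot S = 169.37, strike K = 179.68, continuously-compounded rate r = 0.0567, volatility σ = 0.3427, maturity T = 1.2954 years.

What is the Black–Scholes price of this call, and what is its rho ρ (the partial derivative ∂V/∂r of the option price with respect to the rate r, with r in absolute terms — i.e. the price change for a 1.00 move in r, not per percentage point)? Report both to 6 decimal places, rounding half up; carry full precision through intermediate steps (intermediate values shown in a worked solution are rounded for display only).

price = 27.226759
ρ = 94.543086

σ√T = 0.3427·√1.2954 = 0.390046
d₁ = (ln(S/K) + (r+σ²/2)T) / (σ√T) = (ln(169.37/179.68) + (0.0567+0.3427²/2)·1.2954) / 0.390046 = (-0.059092 + 0.149517) / 0.390046 = 0.231832
d₂ = d₁ − σ√T = 0.231832 − 0.390046 = -0.158214
e^{−rT} = e^{−0.0567·1.2954} = 0.929183
N(d₁) = 0.591666,  N(d₂) = 0.437144
Call price V = S·N(d₁) − K·e^{−rT}·N(d₂) = 100.210460 − 72.983701 = 27.226759
ρ = K·T·e^{−rT}·N(d₂) = 94.543086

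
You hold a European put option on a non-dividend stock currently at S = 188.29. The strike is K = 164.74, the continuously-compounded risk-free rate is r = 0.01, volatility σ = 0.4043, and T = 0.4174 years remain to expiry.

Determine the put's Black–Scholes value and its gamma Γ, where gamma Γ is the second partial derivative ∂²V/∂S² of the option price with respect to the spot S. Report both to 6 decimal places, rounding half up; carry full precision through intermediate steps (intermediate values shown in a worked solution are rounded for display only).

price = 8.658465
Γ = 0.006532

σ√T = 0.4043·√0.4174 = 0.261204
d₁ = (ln(S/K) + (r+σ²/2)T) / (σ√T) = (ln(188.29/164.74) + (0.01+0.4043²/2)·0.4174) / 0.261204 = (0.133615 + 0.038288) / 0.261204 = 0.658116
d₂ = d₁ − σ√T = 0.658116 − 0.261204 = 0.396912
e^{−rT} = e^{−0.01·0.4174} = 0.995835
N(−d₁) = 0.255232,  N(−d₂) = 0.345716
Put price V = K·e^{−rT}·N(−d₂) − S·N(−d₁) = 56.716048 − 48.057583 = 8.658465
φ(d₁) = (1/√(2π))·e^{−d₁²/2} = 0.321262
Γ = φ(d₁) / (S·σ·√T) = 0.006532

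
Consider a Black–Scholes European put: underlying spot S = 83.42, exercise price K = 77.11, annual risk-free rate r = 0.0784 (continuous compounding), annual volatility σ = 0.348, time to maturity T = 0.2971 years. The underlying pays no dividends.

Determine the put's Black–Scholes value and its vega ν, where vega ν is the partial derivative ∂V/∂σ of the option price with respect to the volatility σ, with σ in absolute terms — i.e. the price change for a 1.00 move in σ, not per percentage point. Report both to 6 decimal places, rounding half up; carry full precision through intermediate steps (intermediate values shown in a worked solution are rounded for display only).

σ√T = 0.348·√0.2971 = 0.189684
d₁ = (ln(S/K) + (r+σ²/2)T) / (σ√T) = (ln(83.42/77.11) + (0.0784+0.348²/2)·0.2971) / 0.189684 = (0.078655 + 0.041283) / 0.189684 = 0.632303
d₂ = d₁ − σ√T = 0.632303 − 0.189684 = 0.442619
e^{−rT} = e^{−0.0784·0.2971} = 0.976977
N(−d₁) = 0.263594,  N(−d₂) = 0.329021
Put price V = K·e^{−rT}·N(−d₂) − S·N(−d₁) = 24.786655 − 21.989045 = 2.797610
φ(d₁) = (1/√(2π))·e^{−d₁²/2} = 0.326658
ν = S·φ(d₁)·√T = 14.853012

price = 2.797610
ν = 14.853012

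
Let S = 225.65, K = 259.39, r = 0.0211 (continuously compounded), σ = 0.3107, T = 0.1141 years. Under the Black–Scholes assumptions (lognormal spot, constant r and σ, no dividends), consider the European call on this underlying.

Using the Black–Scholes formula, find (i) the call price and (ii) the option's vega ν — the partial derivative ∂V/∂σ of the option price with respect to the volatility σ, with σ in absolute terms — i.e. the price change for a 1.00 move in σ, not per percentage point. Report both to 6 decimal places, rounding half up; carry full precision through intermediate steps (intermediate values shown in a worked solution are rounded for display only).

σ√T = 0.3107·√0.1141 = 0.104950
d₁ = (ln(S/K) + (r+σ²/2)T) / (σ√T) = (ln(225.65/259.39) + (0.0211+0.3107²/2)·0.1141) / 0.104950 = (-0.139348 + 0.007915) / 0.104950 = -1.252333
d₂ = d₁ − σ√T = -1.252333 − 0.104950 = -1.357283
e^{−rT} = e^{−0.0211·0.1141} = 0.997595
N(d₁) = 0.105224,  N(d₂) = 0.087346
Call price V = S·N(d₁) − K·e^{−rT}·N(d₂) = 23.743877 − 22.602112 = 1.141765
φ(d₁) = (1/√(2π))·e^{−d₁²/2} = 0.182117
ν = S·φ(d₁)·√T = 13.881239

price = 1.141765
ν = 13.881239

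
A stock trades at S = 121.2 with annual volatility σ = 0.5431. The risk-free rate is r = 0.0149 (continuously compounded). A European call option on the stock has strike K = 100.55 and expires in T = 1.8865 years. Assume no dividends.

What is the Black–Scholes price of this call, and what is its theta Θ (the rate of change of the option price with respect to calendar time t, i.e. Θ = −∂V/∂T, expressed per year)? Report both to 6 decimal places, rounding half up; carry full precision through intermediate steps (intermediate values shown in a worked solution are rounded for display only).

σ√T = 0.5431·√1.8865 = 0.745947
d₁ = (ln(S/K) + (r+σ²/2)T) / (σ√T) = (ln(121.2/100.55) + (0.0149+0.5431²/2)·1.8865) / 0.745947 = (0.186787 + 0.306328) / 0.745947 = 0.661058
d₂ = d₁ − σ√T = 0.661058 − 0.745947 = -0.084889
e^{−rT} = e^{−0.0149·1.8865} = 0.972283
N(d₁) = 0.745712,  N(d₂) = 0.466175
Call price V = S·N(d₁) − K·e^{−rT}·N(d₂) = 90.380352 − 45.574641 = 44.805711
φ(d₁) = (1/√(2π))·e^{−d₁²/2} = 0.320640
Θ = −S·φ(d₁)·σ/(2√T) − r·K·e^{−rT}·N(d₂) = −7.683184 − 0.679062 = -8.362246

price = 44.805711
Θ = -8.362246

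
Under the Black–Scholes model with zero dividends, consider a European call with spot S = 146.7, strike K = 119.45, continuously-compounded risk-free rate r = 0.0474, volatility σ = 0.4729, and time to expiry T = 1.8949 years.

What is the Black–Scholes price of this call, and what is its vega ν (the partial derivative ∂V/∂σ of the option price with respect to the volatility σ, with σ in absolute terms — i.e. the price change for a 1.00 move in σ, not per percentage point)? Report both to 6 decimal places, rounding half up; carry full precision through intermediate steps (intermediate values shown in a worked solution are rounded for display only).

price = 54.564725
ν = 59.472368

σ√T = 0.4729·√1.8949 = 0.650972
d₁ = (ln(S/K) + (r+σ²/2)T) / (σ√T) = (ln(146.7/119.45) + (0.0474+0.4729²/2)·1.8949) / 0.650972 = (0.205492 + 0.301701) / 0.650972 = 0.779131
d₂ = d₁ − σ√T = 0.779131 − 0.650972 = 0.128159
e^{−rT} = e^{−0.0474·1.8949} = 0.914097
N(d₁) = 0.782049,  N(d₂) = 0.550988
Call price V = S·N(d₁) − K·e^{−rT}·N(d₂) = 114.726538 − 60.161813 = 54.564725
φ(d₁) = (1/√(2π))·e^{−d₁²/2} = 0.294505
ν = S·φ(d₁)·√T = 59.472368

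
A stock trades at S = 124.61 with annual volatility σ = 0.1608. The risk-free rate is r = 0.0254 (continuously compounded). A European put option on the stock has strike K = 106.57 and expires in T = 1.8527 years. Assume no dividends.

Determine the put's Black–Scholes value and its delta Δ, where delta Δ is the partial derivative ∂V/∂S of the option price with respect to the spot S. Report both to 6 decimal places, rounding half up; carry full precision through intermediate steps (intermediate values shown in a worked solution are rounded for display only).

price = 2.334478
Δ = -0.149412

σ√T = 0.1608·√1.8527 = 0.218871
d₁ = (ln(S/K) + (r+σ²/2)T) / (σ√T) = (ln(124.61/106.57) + (0.0254+0.1608²/2)·1.8527) / 0.218871 = (0.156387 + 0.071011) / 0.218871 = 1.038957
d₂ = d₁ − σ√T = 1.038957 − 0.218871 = 0.820086
e^{−rT} = e^{−0.0254·1.8527} = 0.954032
N(−d₁) = 0.149412,  N(−d₂) = 0.206084
Put price V = K·e^{−rT}·N(−d₂) − S·N(−d₁) = 20.952762 − 18.618283 = 2.334478
Δ = −N(−d₁) = -0.149412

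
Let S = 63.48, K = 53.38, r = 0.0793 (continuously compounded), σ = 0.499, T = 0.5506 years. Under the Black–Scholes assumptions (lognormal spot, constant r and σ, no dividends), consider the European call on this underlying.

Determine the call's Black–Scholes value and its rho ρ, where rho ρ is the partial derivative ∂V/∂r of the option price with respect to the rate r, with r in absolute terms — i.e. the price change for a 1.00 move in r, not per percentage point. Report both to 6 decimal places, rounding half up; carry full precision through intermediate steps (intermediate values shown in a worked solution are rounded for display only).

σ√T = 0.499·√0.5506 = 0.370270
d₁ = (ln(S/K) + (r+σ²/2)T) / (σ√T) = (ln(63.48/53.38) + (0.0793+0.499²/2)·0.5506) / 0.370270 = (0.173289 + 0.112213) / 0.370270 = 0.771062
d₂ = d₁ − σ√T = 0.771062 − 0.370270 = 0.400792
e^{−rT} = e^{−0.0793·0.5506} = 0.957277
N(d₁) = 0.779665,  N(d₂) = 0.655713
Call price V = S·N(d₁) − K·e^{−rT}·N(d₂) = 49.493133 − 33.506590 = 15.986544
ρ = K·T·e^{−rT}·N(d₂) = 18.448728

price = 15.986544
ρ = 18.448728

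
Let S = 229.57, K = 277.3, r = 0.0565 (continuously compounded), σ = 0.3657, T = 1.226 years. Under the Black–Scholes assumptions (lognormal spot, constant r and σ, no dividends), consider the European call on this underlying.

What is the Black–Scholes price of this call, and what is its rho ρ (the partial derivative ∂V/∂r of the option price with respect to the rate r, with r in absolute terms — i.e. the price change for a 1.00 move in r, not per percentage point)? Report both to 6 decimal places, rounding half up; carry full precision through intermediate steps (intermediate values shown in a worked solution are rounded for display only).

σ√T = 0.3657·√1.226 = 0.404921
d₁ = (ln(S/K) + (r+σ²/2)T) / (σ√T) = (ln(229.57/277.3) + (0.0565+0.3657²/2)·1.226) / 0.404921 = (-0.188892 + 0.151249) / 0.404921 = -0.092963
d₂ = d₁ − σ√T = -0.092963 − 0.404921 = -0.497883
e^{−rT} = e^{−0.0565·1.226} = 0.933076
N(d₁) = 0.462967,  N(d₂) = 0.309283
Call price V = S·N(d₁) − K·e^{−rT}·N(d₂) = 106.283253 − 80.024486 = 26.258766
ρ = K·T·e^{−rT}·N(d₂) = 98.110020

price = 26.258766
ρ = 98.110020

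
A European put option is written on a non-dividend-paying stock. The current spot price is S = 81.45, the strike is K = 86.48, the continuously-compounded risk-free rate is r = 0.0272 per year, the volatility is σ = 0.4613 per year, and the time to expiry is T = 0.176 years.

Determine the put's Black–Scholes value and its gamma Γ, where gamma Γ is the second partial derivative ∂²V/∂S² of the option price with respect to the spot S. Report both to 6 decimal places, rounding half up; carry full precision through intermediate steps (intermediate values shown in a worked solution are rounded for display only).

σ√T = 0.4613·√0.176 = 0.193526
d₁ = (ln(S/K) + (r+σ²/2)T) / (σ√T) = (ln(81.45/86.48) + (0.0272+0.4613²/2)·0.176) / 0.193526 = (-0.059924 + 0.023513) / 0.193526 = -0.188142
d₂ = d₁ − σ√T = -0.188142 − 0.193526 = -0.381668
e^{−rT} = e^{−0.0272·0.176} = 0.995224
N(−d₁) = 0.574617,  N(−d₂) = 0.648646
Put price V = K·e^{−rT}·N(−d₂) − S·N(−d₁) = 55.827038 − 46.802587 = 9.024451
φ(d₁) = (1/√(2π))·e^{−d₁²/2} = 0.391944
Γ = φ(d₁) / (S·σ·√T) = 0.024865

price = 9.024451
Γ = 0.024865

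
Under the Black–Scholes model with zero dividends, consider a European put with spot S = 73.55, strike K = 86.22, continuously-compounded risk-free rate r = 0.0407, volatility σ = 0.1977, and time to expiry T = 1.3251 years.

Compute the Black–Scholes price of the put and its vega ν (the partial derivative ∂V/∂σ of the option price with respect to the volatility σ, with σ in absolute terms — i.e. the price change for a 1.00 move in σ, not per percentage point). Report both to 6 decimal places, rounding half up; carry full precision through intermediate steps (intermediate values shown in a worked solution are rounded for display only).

price = 11.835261
ν = 31.796413

σ√T = 0.1977·√1.3251 = 0.227578
d₁ = (ln(S/K) + (r+σ²/2)T) / (σ√T) = (ln(73.55/86.22) + (0.0407+0.1977²/2)·1.3251) / 0.227578 = (-0.158937 + 0.079828) / 0.227578 = -0.347613
d₂ = d₁ − σ√T = -0.347613 − 0.227578 = -0.575191
e^{−rT} = e^{−0.0407·1.3251} = 0.947497
N(−d₁) = 0.635935,  N(−d₂) = 0.717419
Put price V = K·e^{−rT}·N(−d₂) − S·N(−d₁) = 58.608248 − 46.772987 = 11.835261
φ(d₁) = (1/√(2π))·e^{−d₁²/2} = 0.375553
ν = S·φ(d₁)·√T = 31.796413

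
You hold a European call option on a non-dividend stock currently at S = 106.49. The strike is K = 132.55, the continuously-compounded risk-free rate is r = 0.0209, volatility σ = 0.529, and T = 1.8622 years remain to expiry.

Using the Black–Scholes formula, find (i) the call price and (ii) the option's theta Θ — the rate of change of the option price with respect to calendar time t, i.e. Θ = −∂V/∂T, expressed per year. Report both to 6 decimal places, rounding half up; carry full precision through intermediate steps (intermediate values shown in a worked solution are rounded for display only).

price = 23.447360
Θ = -8.904926

σ√T = 0.529·√1.8622 = 0.721886
d₁ = (ln(S/K) + (r+σ²/2)T) / (σ√T) = (ln(106.49/132.55) + (0.0209+0.529²/2)·1.8622) / 0.721886 = (-0.218909 + 0.299480) / 0.721886 = 0.111612
d₂ = d₁ − σ√T = 0.111612 − 0.721886 = -0.610274
e^{−rT} = e^{−0.0209·1.8622} = 0.961828
N(d₁) = 0.544434,  N(d₂) = 0.270840
Call price V = S·N(d₁) − K·e^{−rT}·N(d₂) = 57.976821 − 34.529461 = 23.447360
φ(d₁) = (1/√(2π))·e^{−d₁²/2} = 0.396465
Θ = −S·φ(d₁)·σ/(2√T) − r·K·e^{−rT}·N(d₂) = −8.183260 − 0.721666 = -8.904926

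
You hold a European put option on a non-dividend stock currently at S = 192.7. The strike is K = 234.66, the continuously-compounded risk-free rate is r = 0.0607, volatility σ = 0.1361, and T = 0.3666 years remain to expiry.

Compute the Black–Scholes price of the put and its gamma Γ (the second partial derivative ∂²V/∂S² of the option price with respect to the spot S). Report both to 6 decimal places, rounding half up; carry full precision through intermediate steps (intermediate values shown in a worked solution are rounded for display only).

price = 36.901666
Γ = 0.002892

σ√T = 0.1361·√0.3666 = 0.082405
d₁ = (ln(S/K) + (r+σ²/2)T) / (σ√T) = (ln(192.7/234.66) + (0.0607+0.1361²/2)·0.3666) / 0.082405 = (-0.197003 + 0.025648) / 0.082405 = -2.079423
d₂ = d₁ − σ√T = -2.079423 − 0.082405 = -2.161828
e^{−rT} = e^{−0.0607·0.3666} = 0.977993
N(−d₁) = 0.981211,  N(−d₂) = 0.984684
Put price V = K·e^{−rT}·N(−d₂) − S·N(−d₁) = 225.980978 − 189.079312 = 36.901666
φ(d₁) = (1/√(2π))·e^{−d₁²/2} = 0.045916
Γ = φ(d₁) / (S·σ·√T) = 0.002892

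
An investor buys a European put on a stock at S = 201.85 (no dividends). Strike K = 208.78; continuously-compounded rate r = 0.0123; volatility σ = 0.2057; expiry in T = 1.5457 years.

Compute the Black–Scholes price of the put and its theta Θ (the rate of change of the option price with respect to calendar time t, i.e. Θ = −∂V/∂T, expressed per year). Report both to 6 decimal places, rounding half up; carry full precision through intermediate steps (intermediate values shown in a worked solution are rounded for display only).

σ√T = 0.2057·√1.5457 = 0.255739
d₁ = (ln(S/K) + (r+σ²/2)T) / (σ√T) = (ln(201.85/208.78) + (0.0123+0.2057²/2)·1.5457) / 0.255739 = (-0.033756 + 0.051713) / 0.255739 = 0.070217
d₂ = d₁ − σ√T = 0.070217 − 0.255739 = -0.185522
e^{−rT} = e^{−0.0123·1.5457} = 0.981167
N(−d₁) = 0.472011,  N(−d₂) = 0.573590
Put price V = K·e^{−rT}·N(−d₂) − S·N(−d₁) = 117.498922 − 95.275352 = 22.223570
φ(d₁) = (1/√(2π))·e^{−d₁²/2} = 0.397960
Θ = −S·φ(d₁)·σ/(2√T) + r·K·e^{−rT}·N(−d₂) = −6.645228 + 1.445237 = -5.199991

price = 22.223570
Θ = -5.199991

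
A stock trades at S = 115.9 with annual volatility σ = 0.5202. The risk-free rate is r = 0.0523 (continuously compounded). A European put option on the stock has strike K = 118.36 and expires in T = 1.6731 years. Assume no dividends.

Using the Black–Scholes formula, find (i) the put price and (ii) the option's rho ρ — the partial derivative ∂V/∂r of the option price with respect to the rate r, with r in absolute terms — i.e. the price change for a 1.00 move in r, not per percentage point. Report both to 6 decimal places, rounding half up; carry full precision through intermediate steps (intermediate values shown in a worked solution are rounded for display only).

price = 25.962883
ρ = -107.756268

σ√T = 0.5202·√1.6731 = 0.672870
d₁ = (ln(S/K) + (r+σ²/2)T) / (σ√T) = (ln(115.9/118.36) + (0.0523+0.5202²/2)·1.6731) / 0.672870 = (-0.021003 + 0.313880) / 0.672870 = 0.435266
d₂ = d₁ − σ√T = 0.435266 − 0.672870 = -0.237605
e^{−rT} = e^{−0.0523·1.6731} = 0.916216
N(−d₁) = 0.331685,  N(−d₂) = 0.593906
Put price V = K·e^{−rT}·N(−d₂) − S·N(−d₁) = 64.405157 − 38.442274 = 25.962883
ρ = −K·T·e^{−rT}·N(−d₂) = -107.756268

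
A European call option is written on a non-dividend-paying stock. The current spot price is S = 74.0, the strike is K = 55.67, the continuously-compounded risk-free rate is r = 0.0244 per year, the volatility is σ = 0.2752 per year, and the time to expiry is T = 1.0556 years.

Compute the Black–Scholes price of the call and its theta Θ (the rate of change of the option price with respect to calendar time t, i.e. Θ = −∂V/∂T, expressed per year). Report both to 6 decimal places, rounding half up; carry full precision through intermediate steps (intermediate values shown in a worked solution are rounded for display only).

price = 20.972401
Θ = -2.934371

σ√T = 0.2752·√1.0556 = 0.282747
d₁ = (ln(S/K) + (r+σ²/2)T) / (σ√T) = (ln(74.0/55.67) + (0.0244+0.2752²/2)·1.0556) / 0.282747 = (0.284624 + 0.065730) / 0.282747 = 1.239105
d₂ = d₁ − σ√T = 1.239105 − 0.282747 = 0.956358
e^{−rT} = e^{−0.0244·1.0556} = 0.974572
N(d₁) = 0.892347,  N(d₂) = 0.830554
Call price V = S·N(d₁) − K·e^{−rT}·N(d₂) = 66.033654 − 45.061253 = 20.972401
φ(d₁) = (1/√(2π))·e^{−d₁²/2} = 0.185143
Θ = −S·φ(d₁)·σ/(2√T) − r·K·e^{−rT}·N(d₂) = −1.834876 − 1.099495 = -2.934371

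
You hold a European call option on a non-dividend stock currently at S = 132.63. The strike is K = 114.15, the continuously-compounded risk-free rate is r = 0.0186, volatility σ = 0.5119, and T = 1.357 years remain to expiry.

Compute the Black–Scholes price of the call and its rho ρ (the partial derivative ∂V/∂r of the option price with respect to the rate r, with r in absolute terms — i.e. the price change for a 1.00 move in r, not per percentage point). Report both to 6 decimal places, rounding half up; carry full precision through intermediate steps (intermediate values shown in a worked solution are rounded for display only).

σ√T = 0.5119·√1.357 = 0.596314
d₁ = (ln(S/K) + (r+σ²/2)T) / (σ√T) = (ln(132.63/114.15) + (0.0186+0.5119²/2)·1.357) / 0.596314 = (0.150050 + 0.203035) / 0.596314 = 0.592113
d₂ = d₁ − σ√T = 0.592113 − 0.596314 = -0.004201
e^{−rT} = e^{−0.0186·1.357} = 0.975076
N(d₁) = 0.723113,  N(d₂) = 0.498324
Call price V = S·N(d₁) − K·e^{−rT}·N(d₂) = 95.906419 − 55.465903 = 40.440517
ρ = K·T·e^{−rT}·N(d₂) = 75.267230

price = 40.440517
ρ = 75.267230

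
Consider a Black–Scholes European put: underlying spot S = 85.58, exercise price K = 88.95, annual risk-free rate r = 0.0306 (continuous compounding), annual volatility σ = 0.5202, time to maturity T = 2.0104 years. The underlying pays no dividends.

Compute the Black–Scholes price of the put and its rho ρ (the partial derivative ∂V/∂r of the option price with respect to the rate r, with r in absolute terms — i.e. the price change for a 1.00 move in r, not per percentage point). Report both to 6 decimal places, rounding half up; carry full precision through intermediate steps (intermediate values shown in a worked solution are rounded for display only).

σ√T = 0.5202·√2.0104 = 0.737584
d₁ = (ln(S/K) + (r+σ²/2)T) / (σ√T) = (ln(85.58/88.95) + (0.0306+0.5202²/2)·2.0104) / 0.737584 = (-0.038623 + 0.333533) / 0.737584 = 0.399833
d₂ = d₁ − σ√T = 0.399833 − 0.737584 = -0.337751
e^{−rT} = e^{−0.0306·2.0104} = 0.940336
N(−d₁) = 0.344640,  N(−d₂) = 0.632225
Put price V = K·e^{−rT}·N(−d₂) − S·N(−d₁) = 52.881077 − 29.494264 = 23.386812
ρ = −K·T·e^{−rT}·N(−d₂) = -106.312116

price = 23.386812
ρ = -106.312116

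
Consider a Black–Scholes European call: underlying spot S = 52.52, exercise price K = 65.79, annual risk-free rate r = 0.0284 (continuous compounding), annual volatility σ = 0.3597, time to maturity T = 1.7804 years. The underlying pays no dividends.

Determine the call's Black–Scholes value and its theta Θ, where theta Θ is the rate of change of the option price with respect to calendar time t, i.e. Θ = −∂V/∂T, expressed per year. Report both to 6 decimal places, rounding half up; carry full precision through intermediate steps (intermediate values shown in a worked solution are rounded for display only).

price = 6.597368
Θ = -3.287298

σ√T = 0.3597·√1.7804 = 0.479954
d₁ = (ln(S/K) + (r+σ²/2)T) / (σ√T) = (ln(52.52/65.79) + (0.0284+0.3597²/2)·1.7804) / 0.479954 = (-0.225274 + 0.165741) / 0.479954 = -0.124039
d₂ = d₁ − σ√T = -0.124039 − 0.479954 = -0.603992
e^{−rT} = e^{−0.0284·1.7804} = 0.950694
N(d₁) = 0.450642,  N(d₂) = 0.272924
Call price V = S·N(d₁) − K·e^{−rT}·N(d₂) = 23.667738 − 17.070371 = 6.597368
φ(d₁) = (1/√(2π))·e^{−d₁²/2} = 0.395885
Θ = −S·φ(d₁)·σ/(2√T) − r·K·e^{−rT}·N(d₂) = −2.802499 − 0.484799 = -3.287298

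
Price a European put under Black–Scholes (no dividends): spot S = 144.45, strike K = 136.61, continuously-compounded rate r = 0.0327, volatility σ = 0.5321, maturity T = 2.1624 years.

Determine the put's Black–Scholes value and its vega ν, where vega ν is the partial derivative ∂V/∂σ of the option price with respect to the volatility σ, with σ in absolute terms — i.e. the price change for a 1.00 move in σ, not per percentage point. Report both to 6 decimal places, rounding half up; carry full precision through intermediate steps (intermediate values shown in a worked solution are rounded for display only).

price = 33.282609
ν = 72.729407

σ√T = 0.5321·√2.1624 = 0.782458
d₁ = (ln(S/K) + (r+σ²/2)T) / (σ√T) = (ln(144.45/136.61) + (0.0327+0.5321²/2)·2.1624) / 0.782458 = (0.055803 + 0.376831) / 0.782458 = 0.552917
d₂ = d₁ − σ√T = 0.552917 − 0.782458 = -0.229542
e^{−rT} = e^{−0.0327·2.1624} = 0.931732
N(−d₁) = 0.290160,  N(−d₂) = 0.590776
Put price V = K·e^{−rT}·N(−d₂) − S·N(−d₁) = 75.196252 − 41.913643 = 33.282609
φ(d₁) = (1/√(2π))·e^{−d₁²/2} = 0.342393
ν = S·φ(d₁)·√T = 72.729407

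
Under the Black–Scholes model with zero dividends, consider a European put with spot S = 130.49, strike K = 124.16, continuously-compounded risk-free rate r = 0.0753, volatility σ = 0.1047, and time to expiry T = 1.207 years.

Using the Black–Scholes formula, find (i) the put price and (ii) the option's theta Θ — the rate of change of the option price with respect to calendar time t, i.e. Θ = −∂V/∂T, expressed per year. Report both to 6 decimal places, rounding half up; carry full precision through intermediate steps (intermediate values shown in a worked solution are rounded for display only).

price = 0.748648
Θ = -0.051733

σ√T = 0.1047·√1.207 = 0.115027
d₁ = (ln(S/K) + (r+σ²/2)T) / (σ√T) = (ln(130.49/124.16) + (0.0753+0.1047²/2)·1.207) / 0.115027 = (0.049726 + 0.097503) / 0.115027 = 1.279944
d₂ = d₁ − σ√T = 1.279944 − 0.115027 = 1.164917
e^{−rT} = e^{−0.0753·1.207} = 0.913121
N(−d₁) = 0.100282,  N(−d₂) = 0.122026
Put price V = K·e^{−rT}·N(−d₂) − S·N(−d₁) = 13.834507 − 13.085860 = 0.748648
φ(d₁) = (1/√(2π))·e^{−d₁²/2} = 0.175860
Θ = −S·φ(d₁)·σ/(2√T) + r·K·e^{−rT}·N(−d₂) = −1.093472 + 1.041738 = -0.051733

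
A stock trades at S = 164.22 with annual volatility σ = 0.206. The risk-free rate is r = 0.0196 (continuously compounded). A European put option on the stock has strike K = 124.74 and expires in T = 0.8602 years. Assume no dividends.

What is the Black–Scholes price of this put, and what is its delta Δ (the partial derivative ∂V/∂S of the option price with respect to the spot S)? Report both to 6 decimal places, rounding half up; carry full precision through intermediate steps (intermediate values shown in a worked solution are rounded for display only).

σ√T = 0.206·√0.8602 = 0.191059
d₁ = (ln(S/K) + (r+σ²/2)T) / (σ√T) = (ln(164.22/124.74) + (0.0196+0.206²/2)·0.8602) / 0.191059 = (0.274975 + 0.035112) / 0.191059 = 1.622993
d₂ = d₁ − σ√T = 1.622993 − 0.191059 = 1.431934
e^{−rT} = e^{−0.0196·0.8602} = 0.983281
N(−d₁) = 0.052295,  N(−d₂) = 0.076081
Put price V = K·e^{−rT}·N(−d₂) − S·N(−d₁) = 9.331714 − 8.587955 = 0.743759
Δ = −N(−d₁) = -0.052295

price = 0.743759
Δ = -0.052295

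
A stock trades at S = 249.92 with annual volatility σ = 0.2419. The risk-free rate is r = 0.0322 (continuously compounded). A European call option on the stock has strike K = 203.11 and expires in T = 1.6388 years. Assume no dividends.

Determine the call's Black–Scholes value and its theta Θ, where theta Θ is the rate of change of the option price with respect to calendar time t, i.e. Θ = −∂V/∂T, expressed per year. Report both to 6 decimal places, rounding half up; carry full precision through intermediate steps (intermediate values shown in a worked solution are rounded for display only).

price = 64.802050
Θ = -10.416534

σ√T = 0.2419·√1.6388 = 0.309670
d₁ = (ln(S/K) + (r+σ²/2)T) / (σ√T) = (ln(249.92/203.11) + (0.0322+0.2419²/2)·1.6388) / 0.309670 = (0.207393 + 0.100717) / 0.309670 = 0.994964
d₂ = d₁ − σ√T = 0.994964 − 0.309670 = 0.685294
e^{−rT} = e^{−0.0322·1.6388} = 0.948599
N(d₁) = 0.840123,  N(d₂) = 0.753421
Call price V = S·N(d₁) − K·e^{−rT}·N(d₂) = 209.963552 − 145.161502 = 64.802050
φ(d₁) = (1/√(2π))·e^{−d₁²/2} = 0.243189
Θ = −S·φ(d₁)·σ/(2√T) − r·K·e^{−rT}·N(d₂) = −5.742334 − 4.674200 = -10.416534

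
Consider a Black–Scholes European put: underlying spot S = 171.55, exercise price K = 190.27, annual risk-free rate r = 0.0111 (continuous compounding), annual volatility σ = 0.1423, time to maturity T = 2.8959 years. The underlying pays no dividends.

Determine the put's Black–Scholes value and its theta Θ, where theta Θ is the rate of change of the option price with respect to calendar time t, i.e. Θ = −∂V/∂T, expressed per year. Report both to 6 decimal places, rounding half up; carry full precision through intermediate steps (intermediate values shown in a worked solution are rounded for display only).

σ√T = 0.1423·√2.8959 = 0.242157
d₁ = (ln(S/K) + (r+σ²/2)T) / (σ√T) = (ln(171.55/190.27) + (0.0111+0.1423²/2)·2.8959) / 0.242157 = (-0.103569 + 0.061464) / 0.242157 = -0.173875
d₂ = d₁ − σ√T = -0.173875 − 0.242157 = -0.416031
e^{−rT} = e^{−0.0111·2.8959} = 0.968367
N(−d₁) = 0.569018,  N(−d₂) = 0.661306
Put price V = K·e^{−rT}·N(−d₂) − S·N(−d₁) = 121.846458 − 97.615031 = 24.231427
φ(d₁) = (1/√(2π))·e^{−d₁²/2} = 0.392957
Θ = −S·φ(d₁)·σ/(2√T) + r·K·e^{−rT}·N(−d₂) = −2.818507 + 1.352496 = -1.466011

price = 24.231427
Θ = -1.466011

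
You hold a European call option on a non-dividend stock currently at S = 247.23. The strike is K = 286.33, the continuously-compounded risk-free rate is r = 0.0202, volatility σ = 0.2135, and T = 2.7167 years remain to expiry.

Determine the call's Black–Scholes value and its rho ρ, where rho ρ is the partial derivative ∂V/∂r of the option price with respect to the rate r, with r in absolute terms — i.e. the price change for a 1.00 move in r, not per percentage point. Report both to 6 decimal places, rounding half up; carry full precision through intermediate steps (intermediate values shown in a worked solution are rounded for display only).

price = 25.502181
ρ = 243.703394

σ√T = 0.2135·√2.7167 = 0.351900
d₁ = (ln(S/K) + (r+σ²/2)T) / (σ√T) = (ln(247.23/286.33) + (0.0202+0.2135²/2)·2.7167) / 0.351900 = (-0.146826 + 0.116794) / 0.351900 = -0.085342
d₂ = d₁ − σ√T = -0.085342 − 0.351900 = -0.437242
e^{−rT} = e^{−0.0202·2.7167} = 0.946601
N(d₁) = 0.465995,  N(d₂) = 0.330968
Call price V = S·N(d₁) − K·e^{−rT}·N(d₂) = 115.207851 − 89.705670 = 25.502181
ρ = K·T·e^{−rT}·N(d₂) = 243.703394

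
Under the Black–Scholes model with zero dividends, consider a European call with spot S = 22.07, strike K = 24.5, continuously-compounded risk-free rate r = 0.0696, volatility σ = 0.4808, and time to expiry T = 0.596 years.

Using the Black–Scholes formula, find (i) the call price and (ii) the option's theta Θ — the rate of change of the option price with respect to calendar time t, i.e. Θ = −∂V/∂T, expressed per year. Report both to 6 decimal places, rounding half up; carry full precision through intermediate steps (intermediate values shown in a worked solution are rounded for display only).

σ√T = 0.4808·√0.596 = 0.371183
d₁ = (ln(S/K) + (r+σ²/2)T) / (σ√T) = (ln(22.07/24.5) + (0.0696+0.4808²/2)·0.596) / 0.371183 = (-0.104454 + 0.110370) / 0.371183 = 0.015938
d₂ = d₁ − σ√T = 0.015938 − 0.371183 = -0.355244
e^{−rT} = e^{−0.0696·0.596} = 0.959367
N(d₁) = 0.506358,  N(d₂) = 0.361203
Call price V = S·N(d₁) − K·e^{−rT}·N(d₂) = 11.175324 − 8.489898 = 2.685426
φ(d₁) = (1/√(2π))·e^{−d₁²/2} = 0.398892
Θ = −S·φ(d₁)·σ/(2√T) − r·K·e^{−rT}·N(d₂) = −2.741376 − 0.590897 = -3.332273

price = 2.685426
Θ = -3.332273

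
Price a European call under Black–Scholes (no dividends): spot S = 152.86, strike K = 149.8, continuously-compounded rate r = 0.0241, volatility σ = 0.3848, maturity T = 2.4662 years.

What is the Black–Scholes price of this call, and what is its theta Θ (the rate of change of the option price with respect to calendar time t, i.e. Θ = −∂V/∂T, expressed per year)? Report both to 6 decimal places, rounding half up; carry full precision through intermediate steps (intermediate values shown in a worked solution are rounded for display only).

price = 41.054139
Θ = -8.270747

σ√T = 0.3848·√2.4662 = 0.604295
d₁ = (ln(S/K) + (r+σ²/2)T) / (σ√T) = (ln(152.86/149.8) + (0.0241+0.3848²/2)·2.4662) / 0.604295 = (0.020221 + 0.242022) / 0.604295 = 0.433965
d₂ = d₁ − σ√T = 0.433965 − 0.604295 = -0.170330
e^{−rT} = e^{−0.0241·2.4662} = 0.942296
N(d₁) = 0.667843,  N(d₂) = 0.432375
Call price V = S·N(d₁) − K·e^{−rT}·N(d₂) = 102.086511 − 61.032372 = 41.054139
φ(d₁) = (1/√(2π))·e^{−d₁²/2} = 0.363091
Θ = −S·φ(d₁)·σ/(2√T) − r·K·e^{−rT}·N(d₂) = −6.799867 − 1.470880 = -8.270747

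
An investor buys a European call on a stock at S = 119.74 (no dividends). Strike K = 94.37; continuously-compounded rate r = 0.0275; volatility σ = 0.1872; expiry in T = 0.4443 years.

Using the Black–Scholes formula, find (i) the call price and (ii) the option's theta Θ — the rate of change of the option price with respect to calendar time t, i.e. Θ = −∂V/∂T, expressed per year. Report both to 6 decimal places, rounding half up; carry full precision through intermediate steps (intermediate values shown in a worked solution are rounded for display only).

price = 26.625979
Θ = -3.286878

σ√T = 0.1872·√0.4443 = 0.124780
d₁ = (ln(S/K) + (r+σ²/2)T) / (σ√T) = (ln(119.74/94.37) + (0.0275+0.1872²/2)·0.4443) / 0.124780 = (0.238099 + 0.020003) / 0.124780 = 2.068467
d₂ = d₁ − σ√T = 2.068467 − 0.124780 = 1.943687
e^{−rT} = e^{−0.0275·0.4443} = 0.987856
N(d₁) = 0.980702,  N(d₂) = 0.974033
Call price V = S·N(d₁) − K·e^{−rT}·N(d₂) = 117.429250 − 90.803271 = 26.625979
φ(d₁) = (1/√(2π))·e^{−d₁²/2} = 0.046971
Θ = −S·φ(d₁)·σ/(2√T) − r·K·e^{−rT}·N(d₂) = −0.789788 − 2.497090 = -3.286878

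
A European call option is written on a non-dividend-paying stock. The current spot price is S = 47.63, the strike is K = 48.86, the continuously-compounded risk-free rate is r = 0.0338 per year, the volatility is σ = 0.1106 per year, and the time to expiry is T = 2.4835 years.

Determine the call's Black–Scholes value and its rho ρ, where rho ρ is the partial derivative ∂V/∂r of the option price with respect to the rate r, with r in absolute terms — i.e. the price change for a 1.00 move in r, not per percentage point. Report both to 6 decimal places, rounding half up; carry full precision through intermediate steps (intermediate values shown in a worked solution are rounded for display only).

price = 4.744322
ρ = 66.721301

σ√T = 0.1106·√2.4835 = 0.174296
d₁ = (ln(S/K) + (r+σ²/2)T) / (σ√T) = (ln(47.63/48.86) + (0.0338+0.1106²/2)·2.4835) / 0.174296 = (-0.025496 + 0.099132) / 0.174296 = 0.422475
d₂ = d₁ − σ√T = 0.422475 − 0.174296 = 0.248179
e^{−rT} = e^{−0.0338·2.4835} = 0.919484
N(d₁) = 0.663661,  N(d₂) = 0.598002
Call price V = S·N(d₁) − K·e^{−rT}·N(d₂) = 31.610157 − 26.865835 = 4.744322
ρ = K·T·e^{−rT}·N(d₂) = 66.721301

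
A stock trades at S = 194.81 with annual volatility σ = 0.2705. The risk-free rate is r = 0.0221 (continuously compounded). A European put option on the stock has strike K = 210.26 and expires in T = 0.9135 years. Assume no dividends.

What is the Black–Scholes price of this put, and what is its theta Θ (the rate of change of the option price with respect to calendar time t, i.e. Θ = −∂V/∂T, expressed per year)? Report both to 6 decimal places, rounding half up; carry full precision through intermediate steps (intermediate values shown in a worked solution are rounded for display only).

price = 26.720556
Θ = -8.061548

σ√T = 0.2705·√0.9135 = 0.258536
d₁ = (ln(S/K) + (r+σ²/2)T) / (σ√T) = (ln(194.81/210.26) + (0.0221+0.2705²/2)·0.9135) / 0.258536 = (-0.076320 + 0.053609) / 0.258536 = -0.087846
d₂ = d₁ − σ√T = -0.087846 − 0.258536 = -0.346382
e^{−rT} = e^{−0.0221·0.9135} = 0.980014
N(−d₁) = 0.535000,  N(−d₂) = 0.635472
Put price V = K·e^{−rT}·N(−d₂) − S·N(−d₁) = 130.943964 − 104.223408 = 26.720556
φ(d₁) = (1/√(2π))·e^{−d₁²/2} = 0.397406
Θ = −S·φ(d₁)·σ/(2√T) + r·K·e^{−rT}·N(−d₂) = −10.955410 + 2.893862 = -8.061548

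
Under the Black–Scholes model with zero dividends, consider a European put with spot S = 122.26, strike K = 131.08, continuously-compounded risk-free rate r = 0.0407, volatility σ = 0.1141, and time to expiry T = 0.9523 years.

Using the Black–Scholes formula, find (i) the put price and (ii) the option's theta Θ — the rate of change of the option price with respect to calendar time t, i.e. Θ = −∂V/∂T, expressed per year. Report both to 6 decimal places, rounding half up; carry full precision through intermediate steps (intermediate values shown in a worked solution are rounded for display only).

price = 7.642262
Θ = 0.453690

σ√T = 0.1141·√0.9523 = 0.111345
d₁ = (ln(S/K) + (r+σ²/2)T) / (σ√T) = (ln(122.26/131.08) + (0.0407+0.1141²/2)·0.9523) / 0.111345 = (-0.069658 + 0.044958) / 0.111345 = -0.221836
d₂ = d₁ − σ√T = -0.221836 − 0.111345 = -0.333181
e^{−rT} = e^{−0.0407·0.9523} = 0.961983
N(−d₁) = 0.587779,  N(−d₂) = 0.630501
Put price V = K·e^{−rT}·N(−d₂) − S·N(−d₁) = 79.504129 − 71.861866 = 7.642262
φ(d₁) = (1/√(2π))·e^{−d₁²/2} = 0.389246
Θ = −S·φ(d₁)·σ/(2√T) + r·K·e^{−rT}·N(−d₂) = −2.782128 + 3.235818 = 0.453690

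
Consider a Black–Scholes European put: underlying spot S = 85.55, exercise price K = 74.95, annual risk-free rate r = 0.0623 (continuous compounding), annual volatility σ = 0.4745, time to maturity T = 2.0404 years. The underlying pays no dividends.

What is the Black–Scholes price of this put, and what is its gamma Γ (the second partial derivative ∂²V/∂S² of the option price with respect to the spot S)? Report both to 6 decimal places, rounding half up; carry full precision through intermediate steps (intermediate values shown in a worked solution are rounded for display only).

price = 11.721002
Γ = 0.005303

σ√T = 0.4745·√2.0404 = 0.677788
d₁ = (ln(S/K) + (r+σ²/2)T) / (σ√T) = (ln(85.55/74.95) + (0.0623+0.4745²/2)·2.0404) / 0.677788 = (0.132280 + 0.356815) / 0.677788 = 0.721605
d₂ = d₁ − σ√T = 0.721605 − 0.677788 = 0.043817
e^{−rT} = e^{−0.0623·2.0404} = 0.880631
N(−d₁) = 0.235269,  N(−d₂) = 0.482525
Put price V = K·e^{−rT}·N(−d₂) − S·N(−d₁) = 31.848246 − 20.127245 = 11.721002
φ(d₁) = (1/√(2π))·e^{−d₁²/2} = 0.307495
Γ = φ(d₁) / (S·σ·√T) = 0.005303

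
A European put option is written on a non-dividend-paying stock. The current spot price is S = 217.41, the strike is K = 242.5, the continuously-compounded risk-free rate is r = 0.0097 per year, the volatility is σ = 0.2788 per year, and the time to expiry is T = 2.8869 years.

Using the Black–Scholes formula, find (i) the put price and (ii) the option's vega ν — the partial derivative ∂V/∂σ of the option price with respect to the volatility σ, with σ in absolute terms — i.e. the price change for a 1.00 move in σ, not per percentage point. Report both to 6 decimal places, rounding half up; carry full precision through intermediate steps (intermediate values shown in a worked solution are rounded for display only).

σ√T = 0.2788·√2.8869 = 0.473706
d₁ = (ln(S/K) + (r+σ²/2)T) / (σ√T) = (ln(217.41/242.5) + (0.0097+0.2788²/2)·2.8869) / 0.473706 = (-0.109217 + 0.140201) / 0.473706 = 0.065409
d₂ = d₁ − σ√T = 0.065409 − 0.473706 = -0.408296
e^{−rT} = e^{−0.0097·2.8869} = 0.972386
N(−d₁) = 0.473924,  N(−d₂) = 0.658472
Put price V = K·e^{−rT}·N(−d₂) − S·N(−d₁) = 155.269989 − 103.035831 = 52.234158
φ(d₁) = (1/√(2π))·e^{−d₁²/2} = 0.398090
ν = S·φ(d₁)·√T = 147.053855

price = 52.234158
ν = 147.053855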